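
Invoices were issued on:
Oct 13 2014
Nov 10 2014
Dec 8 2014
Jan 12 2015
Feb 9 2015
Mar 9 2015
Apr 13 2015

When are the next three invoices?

May 11 2015, Jun 8 2015, Jul 13 2015

Gaps: 28, 28, 35, 28, 28, 35 days — a mix of 28 and 35. Every date is a Monday.
Each is the 2nd Monday of its month.
2nd Monday of May 2015: May 11 2015.
June 2015 — 2nd Monday is Jun 8 2015.
July 2015 — 2nd Monday is Jul 13 2015.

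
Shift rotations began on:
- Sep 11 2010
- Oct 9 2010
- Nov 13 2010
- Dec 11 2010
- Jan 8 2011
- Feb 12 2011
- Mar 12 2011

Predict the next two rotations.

These are Saturdays at 28- or 35-day spacing (28, 35, 28, 28, 35, 28).
The pattern: 2nd Saturday of the month.
2nd Saturday of April 2011: Apr 9 2011.
May 2011 — 2nd Saturday is May 14 2011.

Apr 9 2011, May 14 2011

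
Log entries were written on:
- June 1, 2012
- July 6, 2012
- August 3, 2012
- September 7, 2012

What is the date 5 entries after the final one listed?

February 1, 2013

Gaps: 35, 28, 35 days — a mix of 28 and 35. Every date is a Friday.
Each is the 1st Friday of its month.
1st Friday of October 2012: October 5, 2012.
November 2012 — 1st Friday is November 2, 2012.
1st Friday of December 2012: December 7, 2012.
1st Friday of January 2013: January 4, 2013.
February 2013 — 1st Friday is February 1, 2013.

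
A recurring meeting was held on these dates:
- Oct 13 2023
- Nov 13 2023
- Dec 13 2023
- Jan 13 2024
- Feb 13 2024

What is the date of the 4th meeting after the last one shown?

Jun 13 2024

Each date is the 13th; the gaps (31, 30, 31, 31) track the month lengths.
The rule is the 13th of each month.
Next: March 2024 → Mar 13 2024.
April 2024: Apr 13 2024.
May 2024: May 13 2024.
Next: June 2024 → Jun 13 2024.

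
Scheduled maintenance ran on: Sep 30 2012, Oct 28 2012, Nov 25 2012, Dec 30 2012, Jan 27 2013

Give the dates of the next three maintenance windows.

Feb 24 2013, Mar 31 2013, Apr 28 2013

Every date is a Sunday; gaps 28, 28, 35, 28 days.
Each is the last Sunday of its month (at least one falls on the 29th or later, ruling out '4th Sunday').
Last Sunday of February 2013: Feb 24 2013.
Last Sunday of March 2013: Mar 31 2013.
April 2013 ends with Sunday Apr 28 2013.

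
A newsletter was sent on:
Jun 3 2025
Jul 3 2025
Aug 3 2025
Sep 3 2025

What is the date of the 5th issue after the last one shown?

The day-of-month is always 3 (30, 31, 31 days between events).
So this recurs on the 3rd of each month.
Next: October 2025 → Oct 3 2025.
Next: November 2025 → Nov 3 2025.
December 2025: Dec 3 2025.
Next: January 2026 → Jan 3 2026.
February 2026: Feb 3 2026.

Feb 3 2026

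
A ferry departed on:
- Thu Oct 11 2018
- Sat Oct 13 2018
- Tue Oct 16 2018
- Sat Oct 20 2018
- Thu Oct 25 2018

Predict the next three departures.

Gaps: 2, 3, 4, 5 days — each gap is 1 larger than the previous one.
Next gap: 6 days. Thu Oct 25 2018 + 6 days = Wed Oct 31 2018.
Next gap: 7 days. Wed Oct 31 2018 + 7 days = Wed Nov 7 2018.
Next gap: 8 days. Wed Nov 7 2018 + 8 days = Thu Nov 15 2018.

Wed Oct 31 2018, Wed Nov 7 2018, Thu Nov 15 2018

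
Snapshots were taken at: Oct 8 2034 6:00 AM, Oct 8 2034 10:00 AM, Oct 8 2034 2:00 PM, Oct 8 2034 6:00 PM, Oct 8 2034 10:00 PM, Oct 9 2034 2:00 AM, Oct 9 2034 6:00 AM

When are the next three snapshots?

Oct 9 2034 10:00 AM, Oct 9 2034 2:00 PM, Oct 9 2034 6:00 PM

Spacing: 4, 4, 4, 4, 4, 4 h — constant 4 h.
Oct 9 2034 6:00 AM + 4 h = Oct 9 2034 10:00 AM.
Oct 9 2034 10:00 AM + 4 h = Oct 9 2034 2:00 PM.
Oct 9 2034 2:00 PM + 4 h = Oct 9 2034 6:00 PM.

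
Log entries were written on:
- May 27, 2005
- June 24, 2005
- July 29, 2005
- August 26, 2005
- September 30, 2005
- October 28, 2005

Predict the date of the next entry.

November 25, 2005

These are Fridays with 28, 35, 28, 35, 28-day gaps.
Each is the final Friday of its month — July 29, 2005 is past the 28th, so '4th Friday' doesn't fit.
Last Friday of November 2005: November 25, 2005.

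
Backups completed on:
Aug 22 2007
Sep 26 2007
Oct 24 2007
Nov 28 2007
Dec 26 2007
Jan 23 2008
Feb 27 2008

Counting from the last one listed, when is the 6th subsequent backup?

These are Wednesdays at 28- or 35-day spacing (35, 28, 35, 28, 28, 35).
The pattern: 4th Wednesday of the month.
4th Wednesday of March 2008: Mar 26 2008.
April 2008 — 4th Wednesday is Apr 23 2008.
May 2008 — 4th Wednesday is May 28 2008.
June 2008 — 4th Wednesday is Jun 25 2008.
July 2008 — 4th Wednesday is Jul 23 2008.
August 2008 — 4th Wednesday is Aug 27 2008.

Aug 27 2008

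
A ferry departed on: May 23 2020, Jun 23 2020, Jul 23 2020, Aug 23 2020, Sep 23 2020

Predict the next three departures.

Gaps: 31, 30, 31, 31 days — not constant. Every event is on the 23rd of the month.
Pattern: the 23rd of each month.
October 2020: Oct 23 2020.
November 2020: Nov 23 2020.
December 2020: Dec 23 2020.

Oct 23 2020, Nov 23 2020, Dec 23 2020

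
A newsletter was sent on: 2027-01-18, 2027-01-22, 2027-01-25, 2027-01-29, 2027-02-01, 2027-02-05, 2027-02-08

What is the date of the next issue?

The gap pattern 4, 3, 4, 3, 4, 3 repeats every 2 events.
These are the Mondays and Fridays of each week.
Next Friday: 2027-02-12.

2027-02-12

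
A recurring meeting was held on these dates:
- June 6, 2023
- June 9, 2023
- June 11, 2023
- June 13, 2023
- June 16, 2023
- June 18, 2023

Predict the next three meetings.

Every event lands on a Tuesday or Friday or Sunday (gaps cycle 3, 2, 2, 3, 2).
So the schedule is: every Tuesday, Friday and Sunday.
The following Tuesday is June 20, 2023.
The following Friday is June 23, 2023.
Next Sunday: June 25, 2023.

June 20, 2023; June 23, 2023; June 25, 2023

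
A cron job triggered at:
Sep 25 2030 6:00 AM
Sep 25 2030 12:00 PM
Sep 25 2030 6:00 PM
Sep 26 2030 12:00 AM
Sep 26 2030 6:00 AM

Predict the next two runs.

The interval is a steady 6 hours (6, 6, 6, 6).
Sep 26 2030 6:00 AM + 6 h = Sep 26 2030 12:00 PM.
Sep 26 2030 12:00 PM + 6 h = Sep 26 2030 6:00 PM.

Sep 26 2030 12:00 PM, Sep 26 2030 6:00 PM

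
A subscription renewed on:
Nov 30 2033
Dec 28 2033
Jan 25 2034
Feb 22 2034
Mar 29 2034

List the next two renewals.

Every date is a Wednesday; gaps 28, 28, 28, 35 days.
Each is the last Wednesday of its month (at least one falls on the 29th or later, ruling out '4th Wednesday').
April 2034 ends with Wednesday Apr 26 2034.
Last Wednesday of May 2034: May 31 2034.

Apr 26 2034, May 31 2034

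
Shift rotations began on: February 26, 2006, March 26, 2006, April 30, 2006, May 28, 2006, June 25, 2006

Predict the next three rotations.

These are Sundays with 28, 35, 28, 28-day gaps.
Each is the final Sunday of its month — April 30, 2006 is past the 28th, so '4th Sunday' doesn't fit.
July 2006 ends with Sunday July 30, 2006.
Last Sunday of August 2006: August 27, 2006.
Last Sunday of September 2006: September 24, 2006.

July 30, 2006; August 27, 2006; September 24, 2006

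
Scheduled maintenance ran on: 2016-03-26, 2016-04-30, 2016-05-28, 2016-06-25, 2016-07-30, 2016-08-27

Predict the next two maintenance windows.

2016-09-24, 2016-10-29

All Saturdays; the gaps (35, 28, 28, 35, 28) vary with month length.
This is the last Saturday of each month.
Last Saturday of September 2016: 2016-09-24.
Last Saturday of October 2016: 2016-10-29.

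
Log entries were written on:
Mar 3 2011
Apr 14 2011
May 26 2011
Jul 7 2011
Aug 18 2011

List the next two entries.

Gaps between consecutive events: 42, 42, 42, 42 days — a constant 42-day interval.
Aug 18 2011 + 42 days = Sep 29 2011.
Sep 29 2011 + 42 days = Nov 10 2011.

Sep 29 2011, Nov 10 2011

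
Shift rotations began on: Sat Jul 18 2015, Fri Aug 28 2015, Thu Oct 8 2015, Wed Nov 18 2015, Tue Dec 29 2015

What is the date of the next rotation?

The spacing is 41, 41, 41, 41 days — always 41 days.
Tue Dec 29 2015 + 41 days = Mon Feb 8 2016.

Mon Feb 8 2016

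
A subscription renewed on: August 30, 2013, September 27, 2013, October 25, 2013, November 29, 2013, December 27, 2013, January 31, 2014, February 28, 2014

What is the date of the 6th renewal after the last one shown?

Every date is a Friday; gaps 28, 28, 35, 28, 35, 28 days.
Each is the last Friday of its month (at least one falls on the 29th or later, ruling out '4th Friday').
Last Friday of March 2014: March 28, 2014.
April 2014 ends with Friday April 25, 2014.
May 2014 ends with Friday May 30, 2014.
June 2014 ends with Friday June 27, 2014.
Last Friday of July 2014: July 25, 2014.
August 2014 ends with Friday August 29, 2014.

August 29, 2014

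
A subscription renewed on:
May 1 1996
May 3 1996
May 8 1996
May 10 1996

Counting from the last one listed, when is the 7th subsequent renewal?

Gaps: 2, 5, 2 days — not constant, but cyclic with period 2.
The events fall on every Wednesday and Friday.
The following Wednesday is May 15 1996.
The following Friday is May 17 1996.
Next Wednesday: May 22 1996.
Next Friday: May 24 1996.
Next Wednesday: May 29 1996.
Next Friday: May 31 1996.
Next Wednesday: Jun 5 1996.

Jun 5 1996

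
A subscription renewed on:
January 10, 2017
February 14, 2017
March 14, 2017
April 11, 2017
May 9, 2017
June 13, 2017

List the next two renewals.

July 11, 2017; August 8, 2017

These are Tuesdays at 28- or 35-day spacing (35, 28, 28, 28, 35).
The pattern: 2nd Tuesday of the month.
2nd Tuesday of July 2017: July 11, 2017.
2nd Tuesday of August 2017: August 8, 2017.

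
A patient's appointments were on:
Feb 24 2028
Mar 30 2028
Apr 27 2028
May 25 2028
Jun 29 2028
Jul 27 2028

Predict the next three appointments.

These are Thursdays with 35, 28, 28, 35, 28-day gaps.
Each is the final Thursday of its month — Mar 30 2028 is past the 28th, so '4th Thursday' doesn't fit.
Last Thursday of August 2028: Aug 31 2028.
September 2028 ends with Thursday Sep 28 2028.
Last Thursday of October 2028: Oct 26 2028.

Aug 31 2028, Sep 28 2028, Oct 26 2028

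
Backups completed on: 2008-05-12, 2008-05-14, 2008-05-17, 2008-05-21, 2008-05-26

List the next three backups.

The spacing grows by 1 each time: 2, 3, 4, 5 days.
Next gap: 6 days. 2008-05-26 + 6 days = 2008-06-01.
Next gap: 7 days. 2008-06-01 + 7 days = 2008-06-08.
Next gap: 8 days. 2008-06-08 + 8 days = 2008-06-16.

2008-06-01, 2008-06-08, 2008-06-16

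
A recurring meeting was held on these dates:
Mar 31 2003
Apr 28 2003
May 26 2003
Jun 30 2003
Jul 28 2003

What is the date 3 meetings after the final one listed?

All Mondays; the gaps (28, 28, 35, 28) vary with month length.
This is the last Monday of each month.
August 2003 ends with Monday Aug 25 2003.
September 2003 ends with Monday Sep 29 2003.
Last Monday of October 2003: Oct 27 2003.

Oct 27 2003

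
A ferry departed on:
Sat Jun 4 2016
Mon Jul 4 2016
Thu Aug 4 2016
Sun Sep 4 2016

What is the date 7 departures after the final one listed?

Each date is the 4th; the gaps (30, 31, 31) track the month lengths.
The rule is the 4th of each month.
Next: October 2016 → Tue Oct 4 2016.
Next: November 2016 → Fri Nov 4 2016.
December 2016: Sun Dec 4 2016.
January 2017: Wed Jan 4 2017.
February 2017: Sat Feb 4 2017.
Next: March 2017 → Sat Mar 4 2017.
Next: April 2017 → Tue Apr 4 2017.

Tue Apr 4 2017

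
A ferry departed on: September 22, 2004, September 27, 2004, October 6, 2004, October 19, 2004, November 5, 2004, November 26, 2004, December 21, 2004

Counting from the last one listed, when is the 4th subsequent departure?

May 10, 2005

Intervals are 5, 9, 13, 17, 21, 25 days — an arithmetic progression with common difference 4.
Next gap: 29 days. December 21, 2004 + 29 days = January 19, 2005.
Next gap: 33 days. January 19, 2005 + 33 days = February 21, 2005.
Next gap: 37 days. February 21, 2005 + 37 days = March 30, 2005.
Next gap: 41 days. March 30, 2005 + 41 days = May 10, 2005.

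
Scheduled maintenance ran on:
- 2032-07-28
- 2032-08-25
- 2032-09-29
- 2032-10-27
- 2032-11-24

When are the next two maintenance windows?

All Wednesdays; the gaps (28, 35, 28, 28) vary with month length.
This is the last Wednesday of each month.
Last Wednesday of December 2032: 2032-12-29.
Last Wednesday of January 2033: 2033-01-26.

2032-12-29, 2033-01-26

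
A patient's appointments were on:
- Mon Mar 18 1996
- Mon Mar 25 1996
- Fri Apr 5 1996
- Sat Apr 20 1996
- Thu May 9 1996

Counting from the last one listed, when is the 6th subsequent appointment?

The spacing grows by 4 each time: 7, 11, 15, 19 days.
Next gap: 23 days. Thu May 9 1996 + 23 days = Sat Jun 1 1996.
Next gap: 27 days. Sat Jun 1 1996 + 27 days = Fri Jun 28 1996.
Next gap: 31 days. Fri Jun 28 1996 + 31 days = Mon Jul 29 1996.
Next gap: 35 days. Mon Jul 29 1996 + 35 days = Mon Sep 2 1996.
Next gap: 39 days. Mon Sep 2 1996 + 39 days = Fri Oct 11 1996.
Next gap: 43 days. Fri Oct 11 1996 + 43 days = Sat Nov 23 1996.

Sat Nov 23 1996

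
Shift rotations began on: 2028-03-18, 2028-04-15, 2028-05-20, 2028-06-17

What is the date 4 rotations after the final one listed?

2028-10-21

All dates are Saturdays, 28, 35, 28 days apart.
Specifically, the 3rd Saturday of each month.
July 2028 — 3rd Saturday is 2028-07-15.
3rd Saturday of August 2028: 2028-08-19.
September 2028 — 3rd Saturday is 2028-09-16.
3rd Saturday of October 2028: 2028-10-21.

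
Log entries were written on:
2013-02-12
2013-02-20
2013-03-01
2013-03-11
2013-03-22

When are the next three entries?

Intervals are 8, 9, 10, 11 days — an arithmetic progression with common difference 1.
Next gap: 12 days. 2013-03-22 + 12 days = 2013-04-03.
Next gap: 13 days. 2013-04-03 + 13 days = 2013-04-16.
Next gap: 14 days. 2013-04-16 + 14 days = 2013-04-30.

2013-04-03, 2013-04-16, 2013-04-30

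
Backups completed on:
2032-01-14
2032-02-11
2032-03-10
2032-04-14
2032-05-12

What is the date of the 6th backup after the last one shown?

2032-11-10

All dates are Wednesdays, 28, 28, 35, 28 days apart.
Specifically, the 2nd Wednesday of each month.
June 2032 — 2nd Wednesday is 2032-06-09.
2nd Wednesday of July 2032: 2032-07-14.
August 2032 — 2nd Wednesday is 2032-08-11.
2nd Wednesday of September 2032: 2032-09-08.
2nd Wednesday of October 2032: 2032-10-13.
2nd Wednesday of November 2032: 2032-11-10.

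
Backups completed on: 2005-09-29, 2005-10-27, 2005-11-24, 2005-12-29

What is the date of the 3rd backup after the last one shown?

All Thursdays; the gaps (28, 28, 35) vary with month length.
This is the last Thursday of each month.
Last Thursday of January 2006: 2006-01-26.
Last Thursday of February 2006: 2006-02-23.
March 2006 ends with Thursday 2006-03-30.

2006-03-30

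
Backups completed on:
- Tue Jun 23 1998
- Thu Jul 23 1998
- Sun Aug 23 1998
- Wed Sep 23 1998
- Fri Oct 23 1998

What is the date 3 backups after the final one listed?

Gaps: 30, 31, 31, 30 days — not constant. Every event is on the 23rd of the month.
Pattern: the 23rd of each month.
Next: November 1998 → Mon Nov 23 1998.
Next: December 1998 → Wed Dec 23 1998.
Next: January 1999 → Sat Jan 23 1999.

Sat Jan 23 1999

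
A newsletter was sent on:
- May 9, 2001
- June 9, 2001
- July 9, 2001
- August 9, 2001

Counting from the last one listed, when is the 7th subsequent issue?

March 9, 2002

The day-of-month is always 9 (31, 30, 31 days between events).
So this recurs on the 9th of each month.
Next: September 2001 → September 9, 2001.
October 2001: October 9, 2001.
Next: November 2001 → November 9, 2001.
Next: December 2001 → December 9, 2001.
January 2002: January 9, 2002.
February 2002: February 9, 2002.
March 2002: March 9, 2002.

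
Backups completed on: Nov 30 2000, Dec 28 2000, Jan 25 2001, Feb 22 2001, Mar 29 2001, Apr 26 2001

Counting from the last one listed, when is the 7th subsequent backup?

These are Thursdays with 28, 28, 28, 35, 28-day gaps.
Each is the final Thursday of its month — Nov 30 2000 is past the 28th, so '4th Thursday' doesn't fit.
May 2001 ends with Thursday May 31 2001.
Last Thursday of June 2001: Jun 28 2001.
Last Thursday of July 2001: Jul 26 2001.
Last Thursday of August 2001: Aug 30 2001.
September 2001 ends with Thursday Sep 27 2001.
Last Thursday of October 2001: Oct 25 2001.
November 2001 ends with Thursday Nov 29 2001.

Nov 29 2001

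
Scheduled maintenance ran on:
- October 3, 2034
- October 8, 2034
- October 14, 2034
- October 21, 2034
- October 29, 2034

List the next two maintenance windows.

Intervals are 5, 6, 7, 8 days — an arithmetic progression with common difference 1.
Next gap: 9 days. October 29, 2034 + 9 days = November 7, 2034.
Next gap: 10 days. November 7, 2034 + 10 days = November 17, 2034.

November 7, 2034; November 17, 2034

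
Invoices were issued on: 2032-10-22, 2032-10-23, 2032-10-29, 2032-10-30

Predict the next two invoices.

2032-11-05, 2032-11-06

Every event lands on a Friday or Saturday (gaps cycle 1, 6, 1).
So the schedule is: every Friday and Saturday.
The following Friday is 2032-11-05.
The following Saturday is 2032-11-06.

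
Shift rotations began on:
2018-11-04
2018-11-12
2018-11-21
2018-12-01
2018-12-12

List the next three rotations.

2018-12-24, 2019-01-06, 2019-01-20

The spacing grows by 1 each time: 8, 9, 10, 11 days.
Next gap: 12 days. 2018-12-12 + 12 days = 2018-12-24.
Next gap: 13 days. 2018-12-24 + 13 days = 2019-01-06.
Next gap: 14 days. 2019-01-06 + 14 days = 2019-01-20.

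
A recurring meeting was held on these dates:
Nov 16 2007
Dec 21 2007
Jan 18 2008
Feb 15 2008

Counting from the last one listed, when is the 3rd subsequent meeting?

May 16 2008

Gaps: 35, 28, 28 days — a mix of 28 and 35. Every date is a Friday.
Each is the 3rd Friday of its month.
3rd Friday of March 2008: Mar 21 2008.
3rd Friday of April 2008: Apr 18 2008.
3rd Friday of May 2008: May 16 2008.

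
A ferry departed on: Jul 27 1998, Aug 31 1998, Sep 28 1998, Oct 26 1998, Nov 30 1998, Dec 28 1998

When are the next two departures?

Every date is a Monday; gaps 35, 28, 28, 35, 28 days.
Each is the last Monday of its month (at least one falls on the 29th or later, ruling out '4th Monday').
Last Monday of January 1999: Jan 25 1999.
February 1999 ends with Monday Feb 22 1999.

Jan 25 1999, Feb 22 1999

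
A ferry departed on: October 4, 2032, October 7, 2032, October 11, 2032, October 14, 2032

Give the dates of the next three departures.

Every event lands on a Monday or Thursday (gaps cycle 3, 4, 3).
So the schedule is: every Monday and Thursday.
Next Monday: October 18, 2032.
The following Thursday is October 21, 2032.
The following Monday is October 25, 2032.

October 18, 2032; October 21, 2032; October 25, 2032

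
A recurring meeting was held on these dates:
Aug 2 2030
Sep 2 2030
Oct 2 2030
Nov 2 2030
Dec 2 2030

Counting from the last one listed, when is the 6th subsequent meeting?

The day-of-month is always 2 (31, 30, 31, 30 days between events).
So this recurs on the 2nd of each month.
January 2031: Jan 2 2031.
Next: February 2031 → Feb 2 2031.
March 2031: Mar 2 2031.
Next: April 2031 → Apr 2 2031.
Next: May 2031 → May 2 2031.
June 2031: Jun 2 2031.

Jun 2 2031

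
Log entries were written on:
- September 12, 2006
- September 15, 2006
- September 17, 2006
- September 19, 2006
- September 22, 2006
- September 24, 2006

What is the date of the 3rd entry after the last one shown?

October 1, 2006

Every event lands on a Tuesday or Friday or Sunday (gaps cycle 3, 2, 2, 3, 2).
So the schedule is: every Tuesday, Friday and Sunday.
Next Tuesday: September 26, 2006.
The following Friday is September 29, 2006.
Next Sunday: October 1, 2006.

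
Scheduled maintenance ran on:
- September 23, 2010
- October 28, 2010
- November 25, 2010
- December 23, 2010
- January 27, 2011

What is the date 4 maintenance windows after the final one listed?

May 26, 2011

All dates are Thursdays, 35, 28, 28, 35 days apart.
Specifically, the 4th Thursday of each month.
4th Thursday of February 2011: February 24, 2011.
March 2011 — 4th Thursday is March 24, 2011.
April 2011 — 4th Thursday is April 28, 2011.
May 2011 — 4th Thursday is May 26, 2011.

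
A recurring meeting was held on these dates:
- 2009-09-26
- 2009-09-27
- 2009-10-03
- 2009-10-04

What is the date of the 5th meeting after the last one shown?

2009-10-24

Gaps: 1, 6, 1 days — not constant, but cyclic with period 2.
The events fall on every Saturday and Sunday.
Next Saturday: 2009-10-10.
Next Sunday: 2009-10-11.
Next Saturday: 2009-10-17.
The following Sunday is 2009-10-18.
The following Saturday is 2009-10-24.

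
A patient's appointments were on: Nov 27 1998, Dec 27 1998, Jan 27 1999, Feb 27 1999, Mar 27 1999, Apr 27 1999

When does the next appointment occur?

Gaps: 30, 31, 31, 28, 31 days — not constant. Every event is on the 27th of the month.
Pattern: the 27th of each month.
May 1999: May 27 1999.

May 27 1999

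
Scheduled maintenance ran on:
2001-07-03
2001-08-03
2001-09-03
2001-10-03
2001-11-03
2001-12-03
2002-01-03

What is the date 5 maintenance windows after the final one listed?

2002-06-03

Each date is the 3rd; the gaps (31, 31, 30, 31, 30, 31) track the month lengths.
The rule is the 3rd of each month.
February 2002: 2002-02-03.
Next: March 2002 → 2002-03-03.
April 2002: 2002-04-03.
Next: May 2002 → 2002-05-03.
Next: June 2002 → 2002-06-03.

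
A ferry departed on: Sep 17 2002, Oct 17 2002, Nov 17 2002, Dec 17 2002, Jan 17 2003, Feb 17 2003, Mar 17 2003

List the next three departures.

Each date is the 17th; the gaps (30, 31, 30, 31, 31, 28) track the month lengths.
The rule is the 17th of each month.
April 2003: Apr 17 2003.
May 2003: May 17 2003.
Next: June 2003 → Jun 17 2003.

Apr 17 2003, May 17 2003, Jun 17 2003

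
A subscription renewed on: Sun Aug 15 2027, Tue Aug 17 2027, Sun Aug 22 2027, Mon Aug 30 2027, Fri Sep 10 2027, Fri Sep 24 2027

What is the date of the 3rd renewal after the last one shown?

Tue Nov 23 2027

Gaps: 2, 5, 8, 11, 14 days — each gap is 3 larger than the previous one.
Next gap: 17 days. Fri Sep 24 2027 + 17 days = Mon Oct 11 2027.
Next gap: 20 days. Mon Oct 11 2027 + 20 days = Sun Oct 31 2027.
Next gap: 23 days. Sun Oct 31 2027 + 23 days = Tue Nov 23 2027.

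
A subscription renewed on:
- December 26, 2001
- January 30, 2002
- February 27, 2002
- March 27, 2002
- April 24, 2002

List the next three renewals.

May 29, 2002; June 26, 2002; July 31, 2002

These are Wednesdays with 35, 28, 28, 28-day gaps.
Each is the final Wednesday of its month — January 30, 2002 is past the 28th, so '4th Wednesday' doesn't fit.
May 2002 ends with Wednesday May 29, 2002.
Last Wednesday of June 2002: June 26, 2002.
July 2002 ends with Wednesday July 31, 2002.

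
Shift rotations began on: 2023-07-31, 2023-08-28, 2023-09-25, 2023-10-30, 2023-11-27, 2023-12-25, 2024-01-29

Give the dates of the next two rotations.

2024-02-26, 2024-03-25

These are Mondays with 28, 28, 35, 28, 28, 35-day gaps.
Each is the final Monday of its month — 2023-07-31 is past the 28th, so '4th Monday' doesn't fit.
February 2024 ends with Monday 2024-02-26.
Last Monday of March 2024: 2024-03-25.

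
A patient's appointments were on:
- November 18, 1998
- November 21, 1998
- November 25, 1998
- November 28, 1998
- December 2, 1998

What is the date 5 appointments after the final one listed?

December 19, 1998

The gap pattern 3, 4, 3, 4 repeats every 2 events.
These are the Wednesdays and Saturdays of each week.
Next Saturday: December 5, 1998.
The following Wednesday is December 9, 1998.
Next Saturday: December 12, 1998.
The following Wednesday is December 16, 1998.
The following Saturday is December 19, 1998.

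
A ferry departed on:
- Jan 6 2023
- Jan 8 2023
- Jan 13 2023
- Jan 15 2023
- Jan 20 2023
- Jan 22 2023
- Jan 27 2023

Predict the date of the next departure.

Jan 29 2023

Gaps: 2, 5, 2, 5, 2, 5 days — not constant, but cyclic with period 2.
The events fall on every Friday and Sunday.
Next Sunday: Jan 29 2023.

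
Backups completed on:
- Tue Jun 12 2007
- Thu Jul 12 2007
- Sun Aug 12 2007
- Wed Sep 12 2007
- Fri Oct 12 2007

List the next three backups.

The day-of-month is always 12 (30, 31, 31, 30 days between events).
So this recurs on the 12th of each month.
Next: November 2007 → Mon Nov 12 2007.
Next: December 2007 → Wed Dec 12 2007.
January 2008: Sat Jan 12 2008.

Mon Nov 12 2007, Wed Dec 12 2007, Sat Jan 12 2008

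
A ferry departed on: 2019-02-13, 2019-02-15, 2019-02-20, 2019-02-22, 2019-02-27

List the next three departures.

Every event lands on a Wednesday or Friday (gaps cycle 2, 5, 2, 5).
So the schedule is: every Wednesday and Friday.
The following Friday is 2019-03-01.
Next Wednesday: 2019-03-06.
Next Friday: 2019-03-08.

2019-03-01, 2019-03-06, 2019-03-08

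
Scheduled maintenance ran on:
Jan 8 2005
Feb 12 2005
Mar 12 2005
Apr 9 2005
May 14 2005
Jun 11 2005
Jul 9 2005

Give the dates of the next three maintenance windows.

All dates are Saturdays, 35, 28, 28, 35, 28, 28 days apart.
Specifically, the 2nd Saturday of each month.
2nd Saturday of August 2005: Aug 13 2005.
September 2005 — 2nd Saturday is Sep 10 2005.
October 2005 — 2nd Saturday is Oct 8 2005.

Aug 13 2005, Sep 10 2005, Oct 8 2005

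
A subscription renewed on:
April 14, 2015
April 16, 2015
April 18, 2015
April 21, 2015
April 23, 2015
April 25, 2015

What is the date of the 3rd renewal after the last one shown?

May 2, 2015

Gaps: 2, 2, 3, 2, 2 days — not constant, but cyclic with period 3.
The events fall on every Tuesday, Thursday and Saturday.
The following Tuesday is April 28, 2015.
Next Thursday: April 30, 2015.
Next Saturday: May 2, 2015.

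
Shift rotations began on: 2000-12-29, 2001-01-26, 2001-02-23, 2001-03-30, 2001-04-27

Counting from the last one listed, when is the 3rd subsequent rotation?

These are Fridays with 28, 28, 35, 28-day gaps.
Each is the final Friday of its month — 2000-12-29 is past the 28th, so '4th Friday' doesn't fit.
Last Friday of May 2001: 2001-05-25.
Last Friday of June 2001: 2001-06-29.
Last Friday of July 2001: 2001-07-27.

2001-07-27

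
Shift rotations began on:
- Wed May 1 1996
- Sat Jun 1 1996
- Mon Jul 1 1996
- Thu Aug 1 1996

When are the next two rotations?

Sun Sep 1 1996, Tue Oct 1 1996

Gaps: 31, 30, 31 days — not constant. Every event is on the 1st of the month.
Pattern: the 1st of each month.
Next: September 1996 → Sun Sep 1 1996.
Next: October 1996 → Tue Oct 1 1996.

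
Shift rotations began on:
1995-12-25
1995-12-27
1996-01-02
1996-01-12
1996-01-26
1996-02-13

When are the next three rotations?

Gaps: 2, 6, 10, 14, 18 days — each gap is 4 larger than the previous one.
Next gap: 22 days. 1996-02-13 + 22 days = 1996-03-06.
Next gap: 26 days. 1996-03-06 + 26 days = 1996-04-01.
Next gap: 30 days. 1996-04-01 + 30 days = 1996-05-01.

1996-03-06, 1996-04-01, 1996-05-01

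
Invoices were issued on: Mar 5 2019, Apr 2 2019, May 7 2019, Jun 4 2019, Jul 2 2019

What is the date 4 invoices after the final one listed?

All dates are Tuesdays, 28, 35, 28, 28 days apart.
Specifically, the 1st Tuesday of each month.
August 2019 — 1st Tuesday is Aug 6 2019.
1st Tuesday of September 2019: Sep 3 2019.
October 2019 — 1st Tuesday is Oct 1 2019.
1st Tuesday of November 2019: Nov 5 2019.

Nov 5 2019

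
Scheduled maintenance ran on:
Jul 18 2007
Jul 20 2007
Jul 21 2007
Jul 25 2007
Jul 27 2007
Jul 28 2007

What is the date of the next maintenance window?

Aug 1 2007

The gap pattern 2, 1, 4, 2, 1 repeats every 3 events.
These are the Wednesdays, Fridays and Saturdays of each week.
The following Wednesday is Aug 1 2007.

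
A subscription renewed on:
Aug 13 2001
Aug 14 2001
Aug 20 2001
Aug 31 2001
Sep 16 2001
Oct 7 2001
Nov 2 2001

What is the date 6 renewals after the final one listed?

Jul 21 2002

Gaps: 1, 6, 11, 16, 21, 26 days — each gap is 5 larger than the previous one.
Next gap: 31 days. Nov 2 2001 + 31 days = Dec 3 2001.
Next gap: 36 days. Dec 3 2001 + 36 days = Jan 8 2002.
Next gap: 41 days. Jan 8 2002 + 41 days = Feb 18 2002.
Next gap: 46 days. Feb 18 2002 + 46 days = Apr 5 2002.
Next gap: 51 days. Apr 5 2002 + 51 days = May 26 2002.
Next gap: 56 days. May 26 2002 + 56 days = Jul 21 2002.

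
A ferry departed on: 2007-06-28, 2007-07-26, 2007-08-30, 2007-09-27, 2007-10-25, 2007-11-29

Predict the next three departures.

Every date is a Thursday; gaps 28, 35, 28, 28, 35 days.
Each is the last Thursday of its month (at least one falls on the 29th or later, ruling out '4th Thursday').
December 2007 ends with Thursday 2007-12-27.
January 2008 ends with Thursday 2008-01-31.
February 2008 ends with Thursday 2008-02-28.

2007-12-27, 2008-01-31, 2008-02-28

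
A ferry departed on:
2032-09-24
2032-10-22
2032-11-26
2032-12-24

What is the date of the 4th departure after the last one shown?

Gaps: 28, 35, 28 days — a mix of 28 and 35. Every date is a Friday.
Each is the 4th Friday of its month.
January 2033 — 4th Friday is 2033-01-28.
4th Friday of February 2033: 2033-02-25.
4th Friday of March 2033: 2033-03-25.
4th Friday of April 2033: 2033-04-22.

2033-04-22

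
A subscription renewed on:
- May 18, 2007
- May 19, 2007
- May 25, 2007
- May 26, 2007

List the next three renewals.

June 1, 2007; June 2, 2007; June 8, 2007

The gap pattern 1, 6, 1 repeats every 2 events.
These are the Fridays and Saturdays of each week.
Next Friday: June 1, 2007.
Next Saturday: June 2, 2007.
Next Friday: June 8, 2007.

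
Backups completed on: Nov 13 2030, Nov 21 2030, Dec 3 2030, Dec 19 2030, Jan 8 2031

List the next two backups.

Feb 1 2031, Mar 1 2031

Intervals are 8, 12, 16, 20 days — an arithmetic progression with common difference 4.
Next gap: 24 days. Jan 8 2031 + 24 days = Feb 1 2031.
Next gap: 28 days. Feb 1 2031 + 28 days = Mar 1 2031.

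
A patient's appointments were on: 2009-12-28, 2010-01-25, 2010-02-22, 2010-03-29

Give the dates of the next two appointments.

2010-04-26, 2010-05-31

All Mondays; the gaps (28, 28, 35) vary with month length.
This is the last Monday of each month.
April 2010 ends with Monday 2010-04-26.
May 2010 ends with Monday 2010-05-31.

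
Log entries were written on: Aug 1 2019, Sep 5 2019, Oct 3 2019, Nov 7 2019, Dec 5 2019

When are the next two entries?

Jan 2 2020, Feb 6 2020

All dates are Thursdays, 35, 28, 35, 28 days apart.
Specifically, the 1st Thursday of each month.
1st Thursday of January 2020: Jan 2 2020.
February 2020 — 1st Thursday is Feb 6 2020.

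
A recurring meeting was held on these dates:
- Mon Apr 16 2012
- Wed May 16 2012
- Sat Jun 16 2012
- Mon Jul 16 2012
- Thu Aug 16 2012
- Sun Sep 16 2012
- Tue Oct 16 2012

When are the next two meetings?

Each date is the 16th; the gaps (30, 31, 30, 31, 31, 30) track the month lengths.
The rule is the 16th of each month.
November 2012: Fri Nov 16 2012.
Next: December 2012 → Sun Dec 16 2012.

Fri Nov 16 2012, Sun Dec 16 2012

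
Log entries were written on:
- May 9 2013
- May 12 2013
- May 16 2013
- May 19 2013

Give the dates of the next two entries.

May 23 2013, May 26 2013

Every event lands on a Thursday or Sunday (gaps cycle 3, 4, 3).
So the schedule is: every Thursday and Sunday.
Next Thursday: May 23 2013.
The following Sunday is May 26 2013.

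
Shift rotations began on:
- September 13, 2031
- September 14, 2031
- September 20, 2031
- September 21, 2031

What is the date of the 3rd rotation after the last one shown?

October 4, 2031

Every event lands on a Saturday or Sunday (gaps cycle 1, 6, 1).
So the schedule is: every Saturday and Sunday.
Next Saturday: September 27, 2031.
Next Sunday: September 28, 2031.
The following Saturday is October 4, 2031.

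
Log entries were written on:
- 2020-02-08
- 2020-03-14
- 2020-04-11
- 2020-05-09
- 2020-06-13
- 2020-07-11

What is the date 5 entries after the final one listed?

All dates are Saturdays, 35, 28, 28, 35, 28 days apart.
Specifically, the 2nd Saturday of each month.
August 2020 — 2nd Saturday is 2020-08-08.
2nd Saturday of September 2020: 2020-09-12.
2nd Saturday of October 2020: 2020-10-10.
2nd Saturday of November 2020: 2020-11-14.
2nd Saturday of December 2020: 2020-12-12.

2020-12-12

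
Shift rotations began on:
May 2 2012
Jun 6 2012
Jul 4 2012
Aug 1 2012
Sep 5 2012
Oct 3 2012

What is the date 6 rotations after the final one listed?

Apr 3 2013

All dates are Wednesdays, 35, 28, 28, 35, 28 days apart.
Specifically, the 1st Wednesday of each month.
1st Wednesday of November 2012: Nov 7 2012.
1st Wednesday of December 2012: Dec 5 2012.
January 2013 — 1st Wednesday is Jan 2 2013.
February 2013 — 1st Wednesday is Feb 6 2013.
March 2013 — 1st Wednesday is Mar 6 2013.
1st Wednesday of April 2013: Apr 3 2013.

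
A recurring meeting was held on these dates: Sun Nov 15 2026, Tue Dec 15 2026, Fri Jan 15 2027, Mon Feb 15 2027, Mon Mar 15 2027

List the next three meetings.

The day-of-month is always 15 (30, 31, 31, 28 days between events).
So this recurs on the 15th of each month.
Next: April 2027 → Thu Apr 15 2027.
May 2027: Sat May 15 2027.
Next: June 2027 → Tue Jun 15 2027.

Thu Apr 15 2027, Sat May 15 2027, Tue Jun 15 2027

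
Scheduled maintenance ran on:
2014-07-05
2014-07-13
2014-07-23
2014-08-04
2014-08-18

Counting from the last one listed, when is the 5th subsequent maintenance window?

2014-11-26

The spacing grows by 2 each time: 8, 10, 12, 14 days.
Next gap: 16 days. 2014-08-18 + 16 days = 2014-09-03.
Next gap: 18 days. 2014-09-03 + 18 days = 2014-09-21.
Next gap: 20 days. 2014-09-21 + 20 days = 2014-10-11.
Next gap: 22 days. 2014-10-11 + 22 days = 2014-11-02.
Next gap: 24 days. 2014-11-02 + 24 days = 2014-11-26.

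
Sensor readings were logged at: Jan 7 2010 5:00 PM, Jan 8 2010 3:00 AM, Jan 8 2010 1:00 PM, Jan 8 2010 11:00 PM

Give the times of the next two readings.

Gaps: 10, 10, 10 hours — each event is 10 hours after the previous one.
Jan 8 2010 11:00 PM + 10 h = Jan 9 2010 9:00 AM.
Jan 9 2010 9:00 AM + 10 h = Jan 9 2010 7:00 PM.

Jan 9 2010 9:00 AM, Jan 9 2010 7:00 PM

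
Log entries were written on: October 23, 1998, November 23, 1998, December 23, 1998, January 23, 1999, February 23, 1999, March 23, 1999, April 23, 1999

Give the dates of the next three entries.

Gaps: 31, 30, 31, 31, 28, 31 days — not constant. Every event is on the 23rd of the month.
Pattern: the 23rd of each month.
Next: May 1999 → May 23, 1999.
Next: June 1999 → June 23, 1999.
July 1999: July 23, 1999.

May 23, 1999; June 23, 1999; July 23, 1999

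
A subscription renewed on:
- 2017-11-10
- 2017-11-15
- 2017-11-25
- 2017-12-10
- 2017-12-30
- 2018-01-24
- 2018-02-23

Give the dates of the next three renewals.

2018-03-30, 2018-05-09, 2018-06-23

Gaps: 5, 10, 15, 20, 25, 30 days — each gap is 5 larger than the previous one.
Next gap: 35 days. 2018-02-23 + 35 days = 2018-03-30.
Next gap: 40 days. 2018-03-30 + 40 days = 2018-05-09.
Next gap: 45 days. 2018-05-09 + 45 days = 2018-06-23.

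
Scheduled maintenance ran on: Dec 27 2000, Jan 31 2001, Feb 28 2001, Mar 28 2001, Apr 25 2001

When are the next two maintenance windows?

May 30 2001, Jun 27 2001

Every date is a Wednesday; gaps 35, 28, 28, 28 days.
Each is the last Wednesday of its month (at least one falls on the 29th or later, ruling out '4th Wednesday').
Last Wednesday of May 2001: May 30 2001.
Last Wednesday of June 2001: Jun 27 2001.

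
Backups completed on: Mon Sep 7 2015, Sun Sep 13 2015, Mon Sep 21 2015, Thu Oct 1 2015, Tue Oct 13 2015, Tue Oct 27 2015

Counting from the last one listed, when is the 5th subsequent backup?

Intervals are 6, 8, 10, 12, 14 days — an arithmetic progression with common difference 2.
Next gap: 16 days. Tue Oct 27 2015 + 16 days = Thu Nov 12 2015.
Next gap: 18 days. Thu Nov 12 2015 + 18 days = Mon Nov 30 2015.
Next gap: 20 days. Mon Nov 30 2015 + 20 days = Sun Dec 20 2015.
Next gap: 22 days. Sun Dec 20 2015 + 22 days = Mon Jan 11 2016.
Next gap: 24 days. Mon Jan 11 2016 + 24 days = Thu Feb 4 2016.

Thu Feb 4 2016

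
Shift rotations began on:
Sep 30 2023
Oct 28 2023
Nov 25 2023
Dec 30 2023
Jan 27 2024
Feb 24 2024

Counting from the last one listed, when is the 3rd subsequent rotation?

All Saturdays; the gaps (28, 28, 35, 28, 28) vary with month length.
This is the last Saturday of each month.
Last Saturday of March 2024: Mar 30 2024.
Last Saturday of April 2024: Apr 27 2024.
May 2024 ends with Saturday May 25 2024.

May 25 2024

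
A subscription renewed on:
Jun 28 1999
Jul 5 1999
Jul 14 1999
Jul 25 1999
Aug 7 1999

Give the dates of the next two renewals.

Aug 22 1999, Sep 8 1999

The spacing grows by 2 each time: 7, 9, 11, 13 days.
Next gap: 15 days. Aug 7 1999 + 15 days = Aug 22 1999.
Next gap: 17 days. Aug 22 1999 + 17 days = Sep 8 1999.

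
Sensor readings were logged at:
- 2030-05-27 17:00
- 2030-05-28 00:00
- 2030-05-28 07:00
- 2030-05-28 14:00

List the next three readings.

2030-05-28 21:00, 2030-05-29 04:00, 2030-05-29 11:00

Gaps: 7, 7, 7 hours — each event is 7 hours after the previous one.
2030-05-28 14:00 + 7 h = 2030-05-28 21:00.
2030-05-28 21:00 + 7 h = 2030-05-29 04:00.
2030-05-29 04:00 + 7 h = 2030-05-29 11:00.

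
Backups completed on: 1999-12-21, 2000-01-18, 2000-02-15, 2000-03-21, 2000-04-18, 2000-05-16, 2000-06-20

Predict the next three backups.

All dates are Tuesdays, 28, 28, 35, 28, 28, 35 days apart.
Specifically, the 3rd Tuesday of each month.
3rd Tuesday of July 2000: 2000-07-18.
August 2000 — 3rd Tuesday is 2000-08-15.
3rd Tuesday of September 2000: 2000-09-19.

2000-07-18, 2000-08-15, 2000-09-19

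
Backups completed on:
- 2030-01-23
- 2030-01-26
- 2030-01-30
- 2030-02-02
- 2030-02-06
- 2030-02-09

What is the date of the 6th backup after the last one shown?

Every event lands on a Wednesday or Saturday (gaps cycle 3, 4, 3, 4, 3).
So the schedule is: every Wednesday and Saturday.
The following Wednesday is 2030-02-13.
Next Saturday: 2030-02-16.
Next Wednesday: 2030-02-20.
Next Saturday: 2030-02-23.
The following Wednesday is 2030-02-27.
Next Saturday: 2030-03-02.

2030-03-02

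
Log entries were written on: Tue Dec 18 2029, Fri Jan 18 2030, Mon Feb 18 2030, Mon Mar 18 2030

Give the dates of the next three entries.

Thu Apr 18 2030, Sat May 18 2030, Tue Jun 18 2030

The day-of-month is always 18 (31, 31, 28 days between events).
So this recurs on the 18th of each month.
Next: April 2030 → Thu Apr 18 2030.
Next: May 2030 → Sat May 18 2030.
June 2030: Tue Jun 18 2030.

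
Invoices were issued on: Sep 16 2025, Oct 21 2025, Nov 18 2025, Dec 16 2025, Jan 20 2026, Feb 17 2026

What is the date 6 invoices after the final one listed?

These are Tuesdays at 28- or 35-day spacing (35, 28, 28, 35, 28).
The pattern: 3rd Tuesday of the month.
3rd Tuesday of March 2026: Mar 17 2026.
April 2026 — 3rd Tuesday is Apr 21 2026.
3rd Tuesday of May 2026: May 19 2026.
3rd Tuesday of June 2026: Jun 16 2026.
July 2026 — 3rd Tuesday is Jul 21 2026.
3rd Tuesday of August 2026: Aug 18 2026.

Aug 18 2026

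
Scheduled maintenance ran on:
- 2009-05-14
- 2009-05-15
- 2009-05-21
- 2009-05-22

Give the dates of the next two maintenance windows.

Gaps: 1, 6, 1 days — not constant, but cyclic with period 2.
The events fall on every Thursday and Friday.
Next Thursday: 2009-05-28.
The following Friday is 2009-05-29.

2009-05-28, 2009-05-29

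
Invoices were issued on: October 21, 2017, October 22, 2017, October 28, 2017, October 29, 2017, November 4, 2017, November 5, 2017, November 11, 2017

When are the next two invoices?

Gaps: 1, 6, 1, 6, 1, 6 days — not constant, but cyclic with period 2.
The events fall on every Saturday and Sunday.
The following Sunday is November 12, 2017.
The following Saturday is November 18, 2017.

November 12, 2017; November 18, 2017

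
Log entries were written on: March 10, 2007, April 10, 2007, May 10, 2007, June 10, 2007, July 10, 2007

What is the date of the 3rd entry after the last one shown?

October 10, 2007

Gaps: 31, 30, 31, 30 days — not constant. Every event is on the 10th of the month.
Pattern: the 10th of each month.
August 2007: August 10, 2007.
September 2007: September 10, 2007.
Next: October 2007 → October 10, 2007.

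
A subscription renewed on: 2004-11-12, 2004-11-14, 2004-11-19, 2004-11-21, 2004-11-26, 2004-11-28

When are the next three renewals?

2004-12-03, 2004-12-05, 2004-12-10

Every event lands on a Friday or Sunday (gaps cycle 2, 5, 2, 5, 2).
So the schedule is: every Friday and Sunday.
The following Friday is 2004-12-03.
The following Sunday is 2004-12-05.
The following Friday is 2004-12-10.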